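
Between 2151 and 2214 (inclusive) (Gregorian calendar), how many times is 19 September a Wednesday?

Track 19 September's weekday year by year (advancing +1, or +2 across a Feb 29):
  2151: Sun  2152: Tue (+2)  2153: Wed (+1) ✓  2154: Thu (+1)  2155: Fri (+1)
  2156: Sun (+2)  2157: Mon (+1)  2158: Tue (+1)  2159: Wed (+1) ✓  2160: Fri (+2)
  2161: Sat (+1)  2162: Sun (+1)  2163: Mon (+1)  2164: Wed (+2) ✓  … (36 more years) …
  2201: Sat (+1)  2202: Sun (+1)  2203: Mon (+1)  2204: Wed (+2) ✓  2205: Thu (+1)
  2206: Fri (+1)  2207: Sat (+1)  2208: Mon (+2)  2209: Tue (+1)  2210: Wed (+1) ✓
  2211: Thu (+1)  2212: Sat (+2)  2213: Sun (+1)  2214: Mon (+1)
Wednesday years: 2153, 2159, 2164, 2170, 2181, 2187, 2192, 2198, 2204, 2210 — 10 in total.

10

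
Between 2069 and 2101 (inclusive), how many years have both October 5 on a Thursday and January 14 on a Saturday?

3

Check each year's weekday for October 5 and January 14:
  2069: Sat/Mon  2070: Sun/Tue  2071: Mon/Wed  2072: Wed/Thu  2073: Thu/Sat ✓  2074: Fri/Sun  2075: Sat/Mon  2076: Mon/Tue  2077: Tue/Thu  2078: Wed/Fri  2079: Thu/Sat ✓  2080: Sat/Sun  2081: Sun/Tue  2082: Mon/Wed  …(5 more)…  2088: Tue/Wed  2089: Wed/Fri  2090: Thu/Sat ✓  2091: Fri/Sun  2092: Sun/Mon  2093: Mon/Wed  2094: Tue/Thu  2095: Wed/Fri  2096: Fri/Sat  2097: Sat/Mon  2098: Sun/Tue  2099: Mon/Wed  2100: Tue/Thu  2101: Wed/Fri
Both conditions hold in: 2073, 2079, 2090 — 3.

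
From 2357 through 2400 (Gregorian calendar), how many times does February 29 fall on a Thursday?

2

Leap years in 2357–2400: 11 of them.
Feb 29 weekday advances by 5 (mod 7) from one leap year to the next four years later (or differs when a century non-leap intervenes).
Leap-day weekdays: 2360:Mon 2364:Sat 2368:Thu✓ 2372:Tue 2376:Sun 2380:Fri 2384:Wed 2388:Mon 2392:Sat 2396:Thu✓ 2400:Tue
Thursday: 2368, 2396 → 2.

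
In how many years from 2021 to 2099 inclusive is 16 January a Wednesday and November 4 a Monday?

8

Check each year's weekday for 16 January and November 4:
  2021: Sat/Thu  2022: Sun/Fri  2023: Mon/Sat  2024: Tue/Mon  2025: Thu/Tue  2026: Fri/Wed  2027: Sat/Thu  2028: Sun/Sat  2029: Tue/Sun  2030: Wed/Mon ✓  2031: Thu/Tue  2032: Fri/Thu  2033: Sun/Fri  2034: Mon/Sat  …(51 more)…  2086: Wed/Mon ✓  2087: Thu/Tue  2088: Fri/Thu  2089: Sun/Fri  2090: Mon/Sat  2091: Tue/Sun  2092: Wed/Tue  2093: Fri/Wed  2094: Sat/Thu  2095: Sun/Fri  2096: Mon/Sun  2097: Wed/Mon ✓  2098: Thu/Tue  2099: Fri/Wed
Both conditions hold in: 2030, 2041, 2047, 2058, 2069, 2075, 2086, 2097 — 8.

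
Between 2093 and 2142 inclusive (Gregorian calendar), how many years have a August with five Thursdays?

20

August has 31 days; it has five Thursdays when Thursday falls among the first (month-length − 28) days — i.e. when August 1 is one of Thursday/Wednesday/Tuesday.
August 1 by year: 2093:Sat 2094:Sun 2095:Mon 2096:Wed✓ 2097:Thu✓ 2098:Fri 2099:Sat 2100:Sun 2101:Mon 2102:Tue✓ 2103:Wed✓ 2104:Fri 2105:Sat 2106:Sun 2107:Mon …(20 more)… 2128:Sun 2129:Mon 2130:Tue✓ 2131:Wed✓ 2132:Fri 2133:Sat 2134:Sun 2135:Mon 2136:Wed✓ 2137:Thu✓ 2138:Fri 2139:Sat 2140:Mon 2141:Tue✓ 2142:Wed✓
Years with five Thursdays: 2096, 2097, 2102, 2103, 2108, 2109, 2113, 2114, 2115, 2119, 2120, 2124, 2125, 2126, 2130, 2131, 2136, 2137, 2141, 2142 → 20.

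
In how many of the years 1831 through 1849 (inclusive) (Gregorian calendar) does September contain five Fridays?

6

September has 30 days; it has five Fridays when Friday falls among the first (month-length − 28) days — i.e. when September 1 is one of Friday/Thursday.
September 1 by year: 1831:Thu✓ 1832:Sat 1833:Sun 1834:Mon 1835:Tue 1836:Thu✓ 1837:Fri✓ 1838:Sat 1839:Sun 1840:Tue 1841:Wed 1842:Thu✓ 1843:Fri✓ 1844:Sun 1845:Mon 1846:Tue 1847:Wed 1848:Fri✓ 1849:Sat
Years with five Fridays: 1831, 1836, 1837, 1842, 1843, 1848 → 6.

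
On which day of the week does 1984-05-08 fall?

Tuesday

January 1, 1984 is a Sunday.
May 8 is day 129 of the year, i.e. 128 days after Jan 1.
128 mod 7 = 2, so advance 2 weekdays from Sunday: Tuesday.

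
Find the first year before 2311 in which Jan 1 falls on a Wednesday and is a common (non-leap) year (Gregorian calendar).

2302

Jan 1 advances by 2 weekdays after a leap year and by 1 after a common year.
2311: Jan 1 is Sunday.
2310: Saturday
2309: Friday
2308: Wednesday (leap)
2307: Tuesday
2306: Monday
2305: Sunday
2304: Friday (leap)
2303: Thursday
2302: Wednesday
2302 begins on a Wednesday and is a common year.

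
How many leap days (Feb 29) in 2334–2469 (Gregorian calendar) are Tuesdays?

5

Leap years in 2334–2469: 34 of them.
Feb 29 weekday advances by 5 (mod 7) from one leap year to the next four years later (or differs when a century non-leap intervenes).
Leap-day weekdays: 2336:Sat 2340:Thu 2344:Tue✓ 2348:Sun 2352:Fri 2356:Wed 2360:Mon 2364:Sat 2368:Thu 2372:Tue✓ 2376:Sun 2380:Fri 2384:Wed …(8 more)… 2420:Sat 2424:Thu 2428:Tue✓ 2432:Sun 2436:Fri 2440:Wed 2444:Mon 2448:Sat 2452:Thu 2456:Tue✓ 2460:Sun 2464:Fri 2468:Wed
Tuesday: 2344, 2372, 2400, 2428, 2456 → 5.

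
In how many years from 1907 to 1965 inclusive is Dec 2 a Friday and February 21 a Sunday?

Check each year's weekday for Dec 2 and February 21:
  1907: Mon/Thu  1908: Wed/Fri  1909: Thu/Sun  1910: Fri/Mon  1911: Sat/Tue  1912: Mon/Wed  1913: Tue/Fri  1914: Wed/Sat  1915: Thu/Sun  1916: Sat/Mon  1917: Sun/Wed  1918: Mon/Thu  1919: Tue/Fri  1920: Thu/Sat  …(31 more)…  1952: Tue/Thu  1953: Wed/Sat  1954: Thu/Sun  1955: Fri/Mon  1956: Sun/Tue  1957: Mon/Thu  1958: Tue/Fri  1959: Wed/Sat  1960: Fri/Sun ✓  1961: Sat/Tue  1962: Sun/Wed  1963: Mon/Thu  1964: Wed/Fri  1965: Thu/Sun
Both conditions hold in: 1932, 1960 — 2.

2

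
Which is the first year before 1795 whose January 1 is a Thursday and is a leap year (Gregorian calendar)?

1784

Jan 1 advances by 2 weekdays after a leap year and by 1 after a common year.
1795: Jan 1 is Thursday.
1794: Wednesday
1793: Tuesday
1792: Sunday (leap)
1791: Saturday
1790: Friday
1789: Thursday
1788: Tuesday (leap)
1787: Monday
1786: Sunday
1785: Saturday
1784: Thursday (leap)
1784 begins on a Thursday and is a leap year.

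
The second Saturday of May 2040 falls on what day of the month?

12

May 1, 2040 is a Tuesday, so the first Saturday is the 5th.
The second Saturday is 5 + 7 = 12.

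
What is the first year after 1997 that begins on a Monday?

Jan 1 advances by 2 weekdays after a leap year and by 1 after a common year.
1997: Jan 1 is Wednesday.
1998: Thursday
1999: Friday
2000: Saturday (leap)
2001: Monday
2001 begins on a Monday

2001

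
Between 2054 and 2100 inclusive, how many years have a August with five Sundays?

22

August has 31 days; it has five Sundays when Sunday falls among the first (month-length − 28) days — i.e. when August 1 is one of Sunday/Saturday/Friday.
August 1 by year: 2054:Sat✓ 2055:Sun✓ 2056:Tue 2057:Wed 2058:Thu 2059:Fri✓ 2060:Sun✓ 2061:Mon 2062:Tue 2063:Wed 2064:Fri✓ 2065:Sat✓ 2066:Sun✓ 2067:Mon 2068:Wed …(17 more)… 2086:Thu 2087:Fri✓ 2088:Sun✓ 2089:Mon 2090:Tue 2091:Wed 2092:Fri✓ 2093:Sat✓ 2094:Sun✓ 2095:Mon 2096:Wed 2097:Thu 2098:Fri✓ 2099:Sat✓ 2100:Sun✓
Years with five Sundays: 2054, 2055, 2059, 2060, 2064, 2065, 2066, 2070, 2071, 2076, 2077, 2081, 2082, 2083, 2087, 2088, 2092, 2093, 2094, 2098, 2099, 2100 → 22.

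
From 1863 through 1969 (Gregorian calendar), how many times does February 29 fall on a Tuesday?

Leap years in 1863–1969: 26 of them.
Feb 29 weekday advances by 5 (mod 7) from one leap year to the next four years later (or differs when a century non-leap intervenes).
Leap-day weekdays: 1864:Mon 1868:Sat 1872:Thu 1876:Tue✓ 1880:Sun 1884:Fri 1888:Wed 1892:Mon 1896:Sat 1904:Mon 1908:Sat 1912:Thu 1916:Tue✓ 1920:Sun 1924:Fri 1928:Wed 1932:Mon 1936:Sat 1940:Thu 1944:Tue✓ 1948:Sun 1952:Fri 1956:Wed 1960:Mon 1964:Sat 1968:Thu
Tuesday: 1876, 1916, 1944 → 3.

3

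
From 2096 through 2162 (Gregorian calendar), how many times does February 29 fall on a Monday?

Leap years in 2096–2162: 16 of them.
Feb 29 weekday advances by 5 (mod 7) from one leap year to the next four years later (or differs when a century non-leap intervenes).
Leap-day weekdays: 2096:Wed 2104:Fri 2108:Wed 2112:Mon✓ 2116:Sat 2120:Thu 2124:Tue 2128:Sun 2132:Fri 2136:Wed 2140:Mon✓ 2144:Sat 2148:Thu 2152:Tue 2156:Sun 2160:Fri
Monday: 2112, 2140 → 2.

2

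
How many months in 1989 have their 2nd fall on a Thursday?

3

Check the 2nd of each month of 1989: Jan 2: Mon, Feb 2: Thu, Mar 2: Thu, Apr 2: Sun, May 2: Tue, Jun 2: Fri, Jul 2: Sun, Aug 2: Wed, Sep 2: Sat, Oct 2: Mon, Nov 2: Thu, Dec 2: Sat.
Thursday occurs in February, March, November — 3 months.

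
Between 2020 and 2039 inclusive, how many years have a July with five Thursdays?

10

July has 31 days; it has five Thursdays when Thursday falls among the first (month-length − 28) days — i.e. when July 1 is one of Thursday/Wednesday/Tuesday.
July 1 by year: 2020:Wed✓ 2021:Thu✓ 2022:Fri 2023:Sat 2024:Mon 2025:Tue✓ 2026:Wed✓ 2027:Thu✓ 2028:Sat 2029:Sun 2030:Mon 2031:Tue✓ 2032:Thu✓ 2033:Fri 2034:Sat 2035:Sun 2036:Tue✓ 2037:Wed✓ 2038:Thu✓ 2039:Fri
Years with five Thursdays: 2020, 2021, 2025, 2026, 2027, 2031, 2032, 2036, 2037, 2038 → 10.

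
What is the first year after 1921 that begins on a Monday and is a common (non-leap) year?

Jan 1 advances by 2 weekdays after a leap year and by 1 after a common year.
1921: Jan 1 is Saturday.
1922: Sunday
1923: Monday
1923 begins on a Monday and is a common year.

1923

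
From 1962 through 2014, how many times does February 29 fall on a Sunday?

2

Leap years in 1962–2014: 13 of them.
Feb 29 weekday advances by 5 (mod 7) from one leap year to the next four years later (or differs when a century non-leap intervenes).
Leap-day weekdays: 1964:Sat 1968:Thu 1972:Tue 1976:Sun✓ 1980:Fri 1984:Wed 1988:Mon 1992:Sat 1996:Thu 2000:Tue 2004:Sun✓ 2008:Fri 2012:Wed
Sunday: 1976, 2004 → 2.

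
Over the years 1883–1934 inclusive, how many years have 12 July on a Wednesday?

7

Track 12 July's weekday year by year (advancing +1, or +2 across a Feb 29):
  1883: Thu  1884: Sat (+2)  1885: Sun (+1)  1886: Mon (+1)  1887: Tue (+1)
  1888: Thu (+2)  1889: Fri (+1)  1890: Sat (+1)  1891: Sun (+1)  1892: Tue (+2)
  1893: Wed (+1) ✓  1894: Thu (+1)  1895: Fri (+1)  1896: Sun (+2)  … (24 more years) …
  1921: Tue (+1)  1922: Wed (+1) ✓  1923: Thu (+1)  1924: Sat (+2)  1925: Sun (+1)
  1926: Mon (+1)  1927: Tue (+1)  1928: Thu (+2)  1929: Fri (+1)  1930: Sat (+1)
  1931: Sun (+1)  1932: Tue (+2)  1933: Wed (+1) ✓  1934: Thu (+1)
Wednesday years: 1893, 1899, 1905, 1911, 1916, 1922, 1933 — 7 in total.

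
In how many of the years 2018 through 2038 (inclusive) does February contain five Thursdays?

February has 28 days (29 in leap years); it has five Thursdays when Thursday falls among the first (month-length − 28) days — i.e. when February 1 is Thursday in a leap year (never in a common year).
February 1 by year: 2018:Thu 2019:Fri 2020:Sat 2021:Mon 2022:Tue 2023:Wed 2024:Thu✓ 2025:Sat 2026:Sun 2027:Mon 2028:Tue 2029:Thu 2030:Fri 2031:Sat 2032:Sun 2033:Tue 2034:Wed 2035:Thu 2036:Fri 2037:Sun 2038:Mon
Years with five Thursdays: 2024 → 1.

1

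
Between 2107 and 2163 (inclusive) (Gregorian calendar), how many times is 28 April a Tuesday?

8

Track 28 April's weekday year by year (advancing +1, or +2 across a Feb 29):
  2107: Thu  2108: Sat (+2)  2109: Sun (+1)  2110: Mon (+1)  2111: Tue (+1) ✓
  2112: Thu (+2)  2113: Fri (+1)  2114: Sat (+1)  2115: Sun (+1)  2116: Tue (+2) ✓
  2117: Wed (+1)  2118: Thu (+1)  2119: Fri (+1)  2120: Sun (+2)  … (29 more years) …
  2150: Tue (+1) ✓  2151: Wed (+1)  2152: Fri (+2)  2153: Sat (+1)  2154: Sun (+1)
  2155: Mon (+1)  2156: Wed (+2)  2157: Thu (+1)  2158: Fri (+1)  2159: Sat (+1)
  2160: Mon (+2)  2161: Tue (+1) ✓  2162: Wed (+1)  2163: Thu (+1)
Tuesday years: 2111, 2116, 2122, 2133, 2139, 2144, 2150, 2161 — 8 in total.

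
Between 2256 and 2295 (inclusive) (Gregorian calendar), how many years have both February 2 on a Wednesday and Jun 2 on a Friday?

1

Check each year's weekday for February 2 and Jun 2:
  2256: Sat/Mon  2257: Mon/Tue  2258: Tue/Wed  2259: Wed/Thu  2260: Thu/Sat  2261: Sat/Sun  2262: Sun/Mon  2263: Mon/Tue  2264: Tue/Thu  2265: Thu/Fri  2266: Fri/Sat  2267: Sat/Sun  2268: Sun/Tue  2269: Tue/Wed  …(12 more)…  2282: Thu/Fri  2283: Fri/Sat  2284: Sat/Mon  2285: Mon/Tue  2286: Tue/Wed  2287: Wed/Thu  2288: Thu/Sat  2289: Sat/Sun  2290: Sun/Mon  2291: Mon/Tue  2292: Tue/Thu  2293: Thu/Fri  2294: Fri/Sat  2295: Sat/Sun
Both conditions hold in: 2276 — 1.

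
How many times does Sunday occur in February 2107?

4

February 2107 has 28 days and begins on Tuesday.
The first Sunday is February 6.
Sundays fall on 6, 13, 20, 27 — that's 4.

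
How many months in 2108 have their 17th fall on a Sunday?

1

Check the 17th of each month of 2108: Jan 17: Tue, Feb 17: Fri, Mar 17: Sat, Apr 17: Tue, May 17: Thu, Jun 17: Sun, Jul 17: Tue, Aug 17: Fri, Sep 17: Mon, Oct 17: Wed, Nov 17: Sat, Dec 17: Mon.
Sunday occurs in June — 1 month.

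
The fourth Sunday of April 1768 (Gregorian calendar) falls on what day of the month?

April 1, 1768 is a Friday, so the first Sunday is the 3rd.
The fourth Sunday is 3 + 21 = 24.

24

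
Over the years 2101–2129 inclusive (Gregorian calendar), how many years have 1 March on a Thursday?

4

Track 1 March's weekday year by year (advancing +1, or +2 across a Feb 29):
  2101: Tue  2102: Wed (+1)  2103: Thu (+1) ✓  2104: Sat (+2)  2105: Sun (+1)
  2106: Mon (+1)  2107: Tue (+1)  2108: Thu (+2) ✓  2109: Fri (+1)  2110: Sat (+1)
  2111: Sun (+1)  2112: Tue (+2)  2113: Wed (+1)  2114: Thu (+1) ✓  2115: Fri (+1)
  2116: Sun (+2)  2117: Mon (+1)  2118: Tue (+1)  2119: Wed (+1)  2120: Fri (+2)
  2121: Sat (+1)  2122: Sun (+1)  2123: Mon (+1)  2124: Wed (+2)  2125: Thu (+1) ✓
  2126: Fri (+1)  2127: Sat (+1)  2128: Mon (+2)  2129: Tue (+1)
Thursday years: 2103, 2108, 2114, 2125 — 4 in total.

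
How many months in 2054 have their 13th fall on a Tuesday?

Check the 13th of each month of 2054: Jan 13: Tue, Feb 13: Fri, Mar 13: Fri, Apr 13: Mon, May 13: Wed, Jun 13: Sat, Jul 13: Mon, Aug 13: Thu, Sep 13: Sun, Oct 13: Tue, Nov 13: Fri, Dec 13: Sun.
Tuesday occurs in January, October — 2 months.

2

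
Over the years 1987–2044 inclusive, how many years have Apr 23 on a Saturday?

Track Apr 23's weekday year by year (advancing +1, or +2 across a Feb 29):
  1987: Thu  1988: Sat (+2) ✓  1989: Sun (+1)  1990: Mon (+1)  1991: Tue (+1)
  1992: Thu (+2)  1993: Fri (+1)  1994: Sat (+1) ✓  1995: Sun (+1)  1996: Tue (+2)
  1997: Wed (+1)  1998: Thu (+1)  1999: Fri (+1)  2000: Sun (+2)  … (30 more years) …
  2031: Wed (+1)  2032: Fri (+2)  2033: Sat (+1) ✓  2034: Sun (+1)  2035: Mon (+1)
  2036: Wed (+2)  2037: Thu (+1)  2038: Fri (+1)  2039: Sat (+1) ✓  2040: Mon (+2)
  2041: Tue (+1)  2042: Wed (+1)  2043: Thu (+1)  2044: Sat (+2) ✓
Saturday years: 1988, 1994, 2005, 2011, 2016, 2022, 2033, 2039, 2044 — 9 in total.

9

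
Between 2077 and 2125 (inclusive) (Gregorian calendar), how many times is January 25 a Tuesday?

8

Track January 25's weekday year by year (advancing +1, or +2 across a Feb 29):
  2077: Mon  2078: Tue (+1) ✓  2079: Wed (+1)  2080: Thu (+1)  2081: Sat (+2)
  2082: Sun (+1)  2083: Mon (+1)  2084: Tue (+1) ✓  2085: Thu (+2)  2086: Fri (+1)
  2087: Sat (+1)  2088: Sun (+1)  2089: Tue (+2) ✓  2090: Wed (+1)  … (21 more years) …
  2112: Mon (+1)  2113: Wed (+2)  2114: Thu (+1)  2115: Fri (+1)  2116: Sat (+1)
  2117: Mon (+2)  2118: Tue (+1) ✓  2119: Wed (+1)  2120: Thu (+1)  2121: Sat (+2)
  2122: Sun (+1)  2123: Mon (+1)  2124: Tue (+1) ✓  2125: Thu (+2)
Tuesday years: 2078, 2084, 2089, 2095, 2101, 2107, 2118, 2124 — 8 in total.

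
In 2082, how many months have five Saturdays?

A month of length L has five Saturdays iff its first Saturday is on day ≤ L−28 (so day 1–3 in a 31-day month, 1–2 in a 30-day month, day 1 in a leap February).
Checking each month of 2082: Jan starts Thu (31d) ✓; Feb starts Sun (28d); Mar starts Sun (31d); Apr starts Wed (30d); May starts Fri (31d) ✓; Jun starts Mon (30d); Jul starts Wed (31d); Aug starts Sat (31d) ✓; Sep starts Tue (30d); Oct starts Thu (31d) ✓; Nov starts Sun (30d); Dec starts Tue (31d).
Five-Saturday months: January, May, August, October → 4.

4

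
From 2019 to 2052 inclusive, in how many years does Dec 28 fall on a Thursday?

5

Track Dec 28's weekday year by year (advancing +1, or +2 across a Feb 29):
  2019: Sat  2020: Mon (+2)  2021: Tue (+1)  2022: Wed (+1)  2023: Thu (+1) ✓
  2024: Sat (+2)  2025: Sun (+1)  2026: Mon (+1)  2027: Tue (+1)  2028: Thu (+2) ✓
  2029: Fri (+1)  2030: Sat (+1)  2031: Sun (+1)  2032: Tue (+2)  … (6 more years) …
  2039: Wed (+1)  2040: Fri (+2)  2041: Sat (+1)  2042: Sun (+1)  2043: Mon (+1)
  2044: Wed (+2)  2045: Thu (+1) ✓  2046: Fri (+1)  2047: Sat (+1)  2048: Mon (+2)
  2049: Tue (+1)  2050: Wed (+1)  2051: Thu (+1) ✓  2052: Sat (+2)
Thursday years: 2023, 2028, 2034, 2045, 2051 — 5 in total.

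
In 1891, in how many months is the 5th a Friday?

Check the 5th of each month of 1891: Jan 5: Mon, Feb 5: Thu, Mar 5: Thu, Apr 5: Sun, May 5: Tue, Jun 5: Fri, Jul 5: Sun, Aug 5: Wed, Sep 5: Sat, Oct 5: Mon, Nov 5: Thu, Dec 5: Sat.
Friday occurs in June — 1 month.

1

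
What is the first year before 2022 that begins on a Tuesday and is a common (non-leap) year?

2019

Jan 1 advances by 2 weekdays after a leap year and by 1 after a common year.
2022: Jan 1 is Saturday.
2021: Friday
2020: Wednesday (leap)
2019: Tuesday
2019 begins on a Tuesday and is a common year.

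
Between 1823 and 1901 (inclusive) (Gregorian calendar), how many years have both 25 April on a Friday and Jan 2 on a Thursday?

Check each year's weekday for 25 April and Jan 2:
  1823: Fri/Thu ✓  1824: Sun/Fri  1825: Mon/Sun  1826: Tue/Mon  1827: Wed/Tue  1828: Fri/Wed  1829: Sat/Fri  1830: Sun/Sat  1831: Mon/Sun  1832: Wed/Mon  1833: Thu/Wed  1834: Fri/Thu ✓  1835: Sat/Fri  1836: Mon/Sat  …(51 more)…  1888: Wed/Mon  1889: Thu/Wed  1890: Fri/Thu ✓  1891: Sat/Fri  1892: Mon/Sat  1893: Tue/Mon  1894: Wed/Tue  1895: Thu/Wed  1896: Sat/Thu  1897: Sun/Sat  1898: Mon/Sun  1899: Tue/Mon  1900: Wed/Tue  1901: Thu/Wed
Both conditions hold in: 1823, 1834, 1845, 1851, 1862, 1873, 1879, 1890 — 8.

8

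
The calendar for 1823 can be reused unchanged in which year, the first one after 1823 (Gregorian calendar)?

1834

Two years share a calendar iff Jan 1 falls on the same weekday and both are leap or both are common. 1823: Jan 1 is Wednesday, common year.
1824: Jan 1 Thursday, leap
1825: Jan 1 Saturday, common
1826: Jan 1 Sunday, common
1827: Jan 1 Monday, common
1828: Jan 1 Tuesday, leap
1829: Jan 1 Thursday, common
1830: Jan 1 Friday, common
1831: Jan 1 Saturday, common
1832: Jan 1 Sunday, leap
1833: Jan 1 Tuesday, common
1834: Jan 1 Wednesday, common
1834 matches on both conditions.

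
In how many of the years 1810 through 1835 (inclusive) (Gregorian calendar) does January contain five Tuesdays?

January has 31 days; it has five Tuesdays when Tuesday falls among the first (month-length − 28) days — i.e. when January 1 is one of Tuesday/Monday/Sunday.
January 1 by year: 1810:Mon✓ 1811:Tue✓ 1812:Wed 1813:Fri 1814:Sat 1815:Sun✓ 1816:Mon✓ 1817:Wed 1818:Thu 1819:Fri 1820:Sat 1821:Mon✓ 1822:Tue✓ 1823:Wed 1824:Thu 1825:Sat 1826:Sun✓ 1827:Mon✓ 1828:Tue✓ 1829:Thu 1830:Fri 1831:Sat 1832:Sun✓ 1833:Tue✓ 1834:Wed 1835:Thu
Years with five Tuesdays: 1810, 1811, 1815, 1816, 1821, 1822, 1826, 1827, 1828, 1832, 1833 → 11.

11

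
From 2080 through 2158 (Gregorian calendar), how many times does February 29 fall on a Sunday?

3

Leap years in 2080–2158: 19 of them.
Feb 29 weekday advances by 5 (mod 7) from one leap year to the next four years later (or differs when a century non-leap intervenes).
Leap-day weekdays: 2080:Thu 2084:Tue 2088:Sun✓ 2092:Fri 2096:Wed 2104:Fri 2108:Wed 2112:Mon 2116:Sat 2120:Thu 2124:Tue 2128:Sun✓ 2132:Fri 2136:Wed 2140:Mon 2144:Sat 2148:Thu 2152:Tue 2156:Sun✓
Sunday: 2088, 2128, 2156 → 3.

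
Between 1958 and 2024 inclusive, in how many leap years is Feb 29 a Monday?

3

Leap years in 1958–2024: 17 of them.
Feb 29 weekday advances by 5 (mod 7) from one leap year to the next four years later (or differs when a century non-leap intervenes).
Leap-day weekdays: 1960:Mon✓ 1964:Sat 1968:Thu 1972:Tue 1976:Sun 1980:Fri 1984:Wed 1988:Mon✓ 1992:Sat 1996:Thu 2000:Tue 2004:Sun 2008:Fri 2012:Wed 2016:Mon✓ 2020:Sat 2024:Thu
Monday: 1960, 1988, 2016 → 3.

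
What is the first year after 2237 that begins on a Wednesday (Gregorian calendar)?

Jan 1 advances by 2 weekdays after a leap year and by 1 after a common year.
2237: Jan 1 is Sunday.
2238: Monday
2239: Tuesday
2240: Wednesday (leap)
2240 begins on a Wednesday

2240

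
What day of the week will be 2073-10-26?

Thursday

January 1, 2073 is a Sunday.
October 26 is day 299 of the year, i.e. 298 days after Jan 1.
298 mod 7 = 4, so advance 4 weekdays from Sunday: Thursday.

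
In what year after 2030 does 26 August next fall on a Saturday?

2034

From one year to the next, a fixed date's weekday advances by 1, or by 2 when a Feb 29 lies between the two dates.
2030: August 26 is Monday.
2031: Tuesday (+1)
2032: Thursday (+2)
2033: Friday (+1)
2034: Saturday (+1)
26 August falls on a Saturday in 2034.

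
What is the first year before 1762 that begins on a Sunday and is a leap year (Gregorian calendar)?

1736

Jan 1 advances by 2 weekdays after a leap year and by 1 after a common year.
1762: Jan 1 is Friday.
1761: Thursday
1760: Tuesday (leap)
1759: Monday
1758: Sunday
1757: Saturday
1756: Thursday (leap)
1755: Wednesday
1754: Tuesday
1753: Monday
1752: Saturday (leap)
1751: Friday
1750: Thursday
1749: Wednesday
1748: Monday (leap)
1747: Sunday
1746: Saturday
1745: Friday
1744: Wednesday (leap)
1743: Tuesday
1742: Monday
1741: Sunday
1740: Friday (leap)
1739: Thursday
1738: Wednesday
1737: Tuesday
1736: Sunday (leap)
1736 begins on a Sunday and is a leap year.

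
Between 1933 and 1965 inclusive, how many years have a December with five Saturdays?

December has 31 days; it has five Saturdays when Saturday falls among the first (month-length − 28) days — i.e. when December 1 is one of Saturday/Friday/Thursday.
December 1 by year: 1933:Fri✓ 1934:Sat✓ 1935:Sun 1936:Tue 1937:Wed 1938:Thu✓ 1939:Fri✓ 1940:Sun 1941:Mon 1942:Tue 1943:Wed 1944:Fri✓ 1945:Sat✓ 1946:Sun 1947:Mon …(3 more)… 1951:Sat✓ 1952:Mon 1953:Tue 1954:Wed 1955:Thu✓ 1956:Sat✓ 1957:Sun 1958:Mon 1959:Tue 1960:Thu✓ 1961:Fri✓ 1962:Sat✓ 1963:Sun 1964:Tue 1965:Wed
Years with five Saturdays: 1933, 1934, 1938, 1939, 1944, 1945, 1949, 1950, 1951, 1955, 1956, 1960, 1961, 1962 → 14.

14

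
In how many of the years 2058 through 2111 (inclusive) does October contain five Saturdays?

24

October has 31 days; it has five Saturdays when Saturday falls among the first (month-length − 28) days — i.e. when October 1 is one of Saturday/Friday/Thursday.
October 1 by year: 2058:Tue 2059:Wed 2060:Fri✓ 2061:Sat✓ 2062:Sun 2063:Mon 2064:Wed 2065:Thu✓ 2066:Fri✓ 2067:Sat✓ 2068:Mon 2069:Tue 2070:Wed 2071:Thu✓ 2072:Sat✓ …(24 more)… 2097:Tue 2098:Wed 2099:Thu✓ 2100:Fri✓ 2101:Sat✓ 2102:Sun 2103:Mon 2104:Wed 2105:Thu✓ 2106:Fri✓ 2107:Sat✓ 2108:Mon 2109:Tue 2110:Wed 2111:Thu✓
Years with five Saturdays: 2060, 2061, 2065, 2066, 2067, 2071, 2072, 2076, 2077, 2078, 2082, 2083, 2088, 2089, 2093, 2094, 2095, 2099, 2100, 2101, 2105, 2106, 2107, 2111 → 24.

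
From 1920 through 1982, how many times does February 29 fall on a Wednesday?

2

Leap years in 1920–1982: 16 of them.
Feb 29 weekday advances by 5 (mod 7) from one leap year to the next four years later (or differs when a century non-leap intervenes).
Leap-day weekdays: 1920:Sun 1924:Fri 1928:Wed✓ 1932:Mon 1936:Sat 1940:Thu 1944:Tue 1948:Sun 1952:Fri 1956:Wed✓ 1960:Mon 1964:Sat 1968:Thu 1972:Tue 1976:Sun 1980:Fri
Wednesday: 1928, 1956 → 2.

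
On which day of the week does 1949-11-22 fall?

Tuesday

January 1, 1949 is a Saturday.
November 22 is day 326 of the year, i.e. 325 days after Jan 1.
325 mod 7 = 3, so advance 3 weekdays from Saturday: Tuesday.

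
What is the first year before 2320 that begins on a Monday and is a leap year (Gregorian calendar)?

2312

Jan 1 advances by 2 weekdays after a leap year and by 1 after a common year.
2320: Jan 1 is Thursday (leap).
2319: Wednesday
2318: Tuesday
2317: Monday
2316: Saturday (leap)
2315: Friday
2314: Thursday
2313: Wednesday
2312: Monday (leap)
2312 begins on a Monday and is a leap year.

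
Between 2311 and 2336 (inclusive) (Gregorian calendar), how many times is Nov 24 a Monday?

Track Nov 24's weekday year by year (advancing +1, or +2 across a Feb 29):
  2311: Fri  2312: Sun (+2)  2313: Mon (+1) ✓  2314: Tue (+1)  2315: Wed (+1)
  2316: Fri (+2)  2317: Sat (+1)  2318: Sun (+1)  2319: Mon (+1) ✓  2320: Wed (+2)
  2321: Thu (+1)  2322: Fri (+1)  2323: Sat (+1)  2324: Mon (+2) ✓  2325: Tue (+1)
  2326: Wed (+1)  2327: Thu (+1)  2328: Sat (+2)  2329: Sun (+1)  2330: Mon (+1) ✓
  2331: Tue (+1)  2332: Thu (+2)  2333: Fri (+1)  2334: Sat (+1)  2335: Sun (+1)
  2336: Tue (+2)
Monday years: 2313, 2319, 2324, 2330 — 4 in total.

4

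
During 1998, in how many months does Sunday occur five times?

4

A month of length L has five Sundays iff its first Sunday is on day ≤ L−28 (so day 1–3 in a 31-day month, 1–2 in a 30-day month, day 1 in a leap February).
Checking each month of 1998: Jan starts Thu (31d); Feb starts Sun (28d); Mar starts Sun (31d) ✓; Apr starts Wed (30d); May starts Fri (31d) ✓; Jun starts Mon (30d); Jul starts Wed (31d); Aug starts Sat (31d) ✓; Sep starts Tue (30d); Oct starts Thu (31d); Nov starts Sun (30d) ✓; Dec starts Tue (31d).
Five-Sunday months: March, May, August, November → 4.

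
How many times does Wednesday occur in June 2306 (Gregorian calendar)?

June 2306 has 30 days and begins on Friday.
The first Wednesday is June 6.
Wednesdays fall on 6, 13, 20, 27 — that's 4.

4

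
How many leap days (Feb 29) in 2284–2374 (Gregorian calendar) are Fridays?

3

Leap years in 2284–2374: 22 of them.
Feb 29 weekday advances by 5 (mod 7) from one leap year to the next four years later (or differs when a century non-leap intervenes).
Leap-day weekdays: 2284:Fri✓ 2288:Wed 2292:Mon 2296:Sat 2304:Mon 2308:Sat 2312:Thu 2316:Tue 2320:Sun 2324:Fri✓ 2328:Wed 2332:Mon 2336:Sat 2340:Thu 2344:Tue 2348:Sun 2352:Fri✓ 2356:Wed 2360:Mon 2364:Sat 2368:Thu 2372:Tue
Friday: 2284, 2324, 2352 → 3.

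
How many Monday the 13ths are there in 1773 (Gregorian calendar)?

Check the 13th of each month of 1773: Jan 13: Wed, Feb 13: Sat, Mar 13: Sat, Apr 13: Tue, May 13: Thu, Jun 13: Sun, Jul 13: Tue, Aug 13: Fri, Sep 13: Mon, Oct 13: Wed, Nov 13: Sat, Dec 13: Mon.
Monday occurs in September, December — 2 months.

2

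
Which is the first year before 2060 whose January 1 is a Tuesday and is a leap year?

Jan 1 advances by 2 weekdays after a leap year and by 1 after a common year.
2060: Jan 1 is Thursday (leap).
2059: Wednesday
2058: Tuesday
2057: Monday
2056: Saturday (leap)
2055: Friday
2054: Thursday
2053: Wednesday
2052: Monday (leap)
2051: Sunday
2050: Saturday
2049: Friday
2048: Wednesday (leap)
2047: Tuesday
2046: Monday
2045: Sunday
2044: Friday (leap)
2043: Thursday
2042: Wednesday
2041: Tuesday
2040: Sunday (leap)
2039: Saturday
2038: Friday
2037: Thursday
2036: Tuesday (leap)
2036 begins on a Tuesday and is a leap year.

2036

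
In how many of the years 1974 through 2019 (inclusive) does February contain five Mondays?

2

February has 28 days (29 in leap years); it has five Mondays when Monday falls among the first (month-length − 28) days — i.e. when February 1 is Monday in a leap year (never in a common year).
February 1 by year: 1974:Fri 1975:Sat 1976:Sun 1977:Tue 1978:Wed 1979:Thu 1980:Fri 1981:Sun 1982:Mon 1983:Tue 1984:Wed 1985:Fri 1986:Sat 1987:Sun 1988:Mon✓ …(16 more)… 2005:Tue 2006:Wed 2007:Thu 2008:Fri 2009:Sun 2010:Mon 2011:Tue 2012:Wed 2013:Fri 2014:Sat 2015:Sun 2016:Mon✓ 2017:Wed 2018:Thu 2019:Fri
Years with five Mondays: 1988, 2016 → 2.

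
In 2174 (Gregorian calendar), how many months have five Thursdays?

A month of length L has five Thursdays iff its first Thursday is on day ≤ L−28 (so day 1–3 in a 31-day month, 1–2 in a 30-day month, day 1 in a leap February).
Checking each month of 2174: Jan starts Sat (31d); Feb starts Tue (28d); Mar starts Tue (31d) ✓; Apr starts Fri (30d); May starts Sun (31d); Jun starts Wed (30d) ✓; Jul starts Fri (31d); Aug starts Mon (31d); Sep starts Thu (30d) ✓; Oct starts Sat (31d); Nov starts Tue (30d); Dec starts Thu (31d) ✓.
Five-Thursday months: March, June, September, December → 4.

4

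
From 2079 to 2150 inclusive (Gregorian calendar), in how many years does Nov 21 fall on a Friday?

11

Track Nov 21's weekday year by year (advancing +1, or +2 across a Feb 29):
  2079: Tue  2080: Thu (+2)  2081: Fri (+1) ✓  2082: Sat (+1)  2083: Sun (+1)
  2084: Tue (+2)  2085: Wed (+1)  2086: Thu (+1)  2087: Fri (+1) ✓  2088: Sun (+2)
  2089: Mon (+1)  2090: Tue (+1)  2091: Wed (+1)  2092: Fri (+2) ✓  … (44 more years) …
  2137: Thu (+1)  2138: Fri (+1) ✓  2139: Sat (+1)  2140: Mon (+2)  2141: Tue (+1)
  2142: Wed (+1)  2143: Thu (+1)  2144: Sat (+2)  2145: Sun (+1)  2146: Mon (+1)
  2147: Tue (+1)  2148: Thu (+2)  2149: Fri (+1) ✓  2150: Sat (+1)
Friday years: 2081, 2087, 2092, 2098, 2104, 2110, 2121, 2127, 2132, 2138, 2149 — 11 in total.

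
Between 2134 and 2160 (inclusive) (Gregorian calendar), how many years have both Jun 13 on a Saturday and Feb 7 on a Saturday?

Check each year's weekday for Jun 13 and Feb 7:
  2134: Sun/Sun  2135: Mon/Mon  2136: Wed/Tue  2137: Thu/Thu  2138: Fri/Fri  2139: Sat/Sat ✓  2140: Mon/Sun  2141: Tue/Tue  2142: Wed/Wed  2143: Thu/Thu  2144: Sat/Fri  2145: Sun/Sun  2146: Mon/Mon  2147: Tue/Tue  2148: Thu/Wed  2149: Fri/Fri  2150: Sat/Sat ✓  2151: Sun/Sun  2152: Tue/Mon  2153: Wed/Wed  2154: Thu/Thu  2155: Fri/Fri  2156: Sun/Sat  2157: Mon/Mon  2158: Tue/Tue  2159: Wed/Wed  2160: Fri/Thu
Both conditions hold in: 2139, 2150 — 2.

2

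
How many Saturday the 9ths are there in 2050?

2

Check the 9th of each month of 2050: Jan 9: Sun, Feb 9: Wed, Mar 9: Wed, Apr 9: Sat, May 9: Mon, Jun 9: Thu, Jul 9: Sat, Aug 9: Tue, Sep 9: Fri, Oct 9: Sun, Nov 9: Wed, Dec 9: Fri.
Saturday occurs in April, July — 2 months.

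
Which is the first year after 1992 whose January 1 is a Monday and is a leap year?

Jan 1 advances by 2 weekdays after a leap year and by 1 after a common year.
1992: Jan 1 is Wednesday (leap).
1993: Friday
1994: Saturday
1995: Sunday
1996: Monday (leap)
1996 begins on a Monday and is a leap year.

1996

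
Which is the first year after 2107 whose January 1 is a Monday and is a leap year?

2120

Jan 1 advances by 2 weekdays after a leap year and by 1 after a common year.
2107: Jan 1 is Saturday.
2108: Sunday (leap)
2109: Tuesday
2110: Wednesday
2111: Thursday
2112: Friday (leap)
2113: Sunday
2114: Monday
2115: Tuesday
2116: Wednesday (leap)
2117: Friday
2118: Saturday
2119: Sunday
2120: Monday (leap)
2120 begins on a Monday and is a leap year.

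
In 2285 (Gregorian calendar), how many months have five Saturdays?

4

A month of length L has five Saturdays iff its first Saturday is on day ≤ L−28 (so day 1–3 in a 31-day month, 1–2 in a 30-day month, day 1 in a leap February).
Checking each month of 2285: Jan starts Thu (31d) ✓; Feb starts Sun (28d); Mar starts Sun (31d); Apr starts Wed (30d); May starts Fri (31d) ✓; Jun starts Mon (30d); Jul starts Wed (31d); Aug starts Sat (31d) ✓; Sep starts Tue (30d); Oct starts Thu (31d) ✓; Nov starts Sun (30d); Dec starts Tue (31d).
Five-Saturday months: January, May, August, October → 4.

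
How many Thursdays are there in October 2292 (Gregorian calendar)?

October 2292 has 31 days and begins on Saturday.
The first Thursday is October 6.
Thursdays fall on 6, 13, 20, 27 — that's 4.

4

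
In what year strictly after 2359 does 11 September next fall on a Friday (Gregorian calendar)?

From one year to the next, a fixed date's weekday advances by 1, or by 2 when a Feb 29 lies between the two dates.
2359: September 11 is Friday.
2360: Sunday (+2)
2361: Monday (+1)
2362: Tuesday (+1)
2363: Wednesday (+1)
2364: Friday (+2)
11 September falls on a Friday in 2364.

2364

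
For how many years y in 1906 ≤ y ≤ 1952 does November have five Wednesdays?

November has 30 days; it has five Wednesdays when Wednesday falls among the first (month-length − 28) days — i.e. when November 1 is one of Wednesday/Tuesday.
November 1 by year: 1906:Thu 1907:Fri 1908:Sun 1909:Mon 1910:Tue✓ 1911:Wed✓ 1912:Fri 1913:Sat 1914:Sun 1915:Mon 1916:Wed✓ 1917:Thu 1918:Fri 1919:Sat 1920:Mon …(17 more)… 1938:Tue✓ 1939:Wed✓ 1940:Fri 1941:Sat 1942:Sun 1943:Mon 1944:Wed✓ 1945:Thu 1946:Fri 1947:Sat 1948:Mon 1949:Tue✓ 1950:Wed✓ 1951:Thu 1952:Sat
Years with five Wednesdays: 1910, 1911, 1916, 1921, 1922, 1927, 1932, 1933, 1938, 1939, 1944, 1949, 1950 → 13.

13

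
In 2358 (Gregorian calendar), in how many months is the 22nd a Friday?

Check the 22nd of each month of 2358: Jan 22: Wed, Feb 22: Sat, Mar 22: Sat, Apr 22: Tue, May 22: Thu, Jun 22: Sun, Jul 22: Tue, Aug 22: Fri, Sep 22: Mon, Oct 22: Wed, Nov 22: Sat, Dec 22: Mon.
Friday occurs in August — 1 month.

1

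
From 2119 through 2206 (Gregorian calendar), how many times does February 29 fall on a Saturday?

Leap years in 2119–2206: 21 of them.
Feb 29 weekday advances by 5 (mod 7) from one leap year to the next four years later (or differs when a century non-leap intervenes).
Leap-day weekdays: 2120:Thu 2124:Tue 2128:Sun 2132:Fri 2136:Wed 2140:Mon 2144:Sat✓ 2148:Thu 2152:Tue 2156:Sun 2160:Fri 2164:Wed 2168:Mon 2172:Sat✓ 2176:Thu 2180:Tue 2184:Sun 2188:Fri 2192:Wed 2196:Mon 2204:Wed
Saturday: 2144, 2172 → 2.

2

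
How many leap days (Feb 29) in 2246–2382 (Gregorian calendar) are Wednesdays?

4

Leap years in 2246–2382: 33 of them.
Feb 29 weekday advances by 5 (mod 7) from one leap year to the next four years later (or differs when a century non-leap intervenes).
Leap-day weekdays: 2248:Tue 2252:Sun 2256:Fri 2260:Wed✓ 2264:Mon 2268:Sat 2272:Thu 2276:Tue 2280:Sun 2284:Fri 2288:Wed✓ 2292:Mon 2296:Sat …(7 more)… 2332:Mon 2336:Sat 2340:Thu 2344:Tue 2348:Sun 2352:Fri 2356:Wed✓ 2360:Mon 2364:Sat 2368:Thu 2372:Tue 2376:Sun 2380:Fri
Wednesday: 2260, 2288, 2328, 2356 → 4.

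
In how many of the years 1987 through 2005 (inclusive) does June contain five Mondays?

5

June has 30 days; it has five Mondays when Monday falls among the first (month-length − 28) days — i.e. when June 1 is one of Monday/Sunday.
June 1 by year: 1987:Mon✓ 1988:Wed 1989:Thu 1990:Fri 1991:Sat 1992:Mon✓ 1993:Tue 1994:Wed 1995:Thu 1996:Sat 1997:Sun✓ 1998:Mon✓ 1999:Tue 2000:Thu 2001:Fri 2002:Sat 2003:Sun✓ 2004:Tue 2005:Wed
Years with five Mondays: 1987, 1992, 1997, 1998, 2003 → 5.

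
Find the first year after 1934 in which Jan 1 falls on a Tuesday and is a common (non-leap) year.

1935

Jan 1 advances by 2 weekdays after a leap year and by 1 after a common year.
1934: Jan 1 is Monday.
1935: Tuesday
1935 begins on a Tuesday and is a common year.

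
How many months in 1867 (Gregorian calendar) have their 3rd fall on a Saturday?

Check the 3rd of each month of 1867: Jan 3: Thu, Feb 3: Sun, Mar 3: Sun, Apr 3: Wed, May 3: Fri, Jun 3: Mon, Jul 3: Wed, Aug 3: Sat, Sep 3: Tue, Oct 3: Thu, Nov 3: Sun, Dec 3: Tue.
Saturday occurs in August — 1 month.

1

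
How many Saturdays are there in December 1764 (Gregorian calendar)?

5

December 1764 has 31 days and begins on Saturday.
The first Saturday is December 1.
Saturdays fall on 1, 8, 15, 22, 29 — that's 5.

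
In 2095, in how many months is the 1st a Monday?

Check the 1st of each month of 2095: Jan 1: Sat, Feb 1: Tue, Mar 1: Tue, Apr 1: Fri, May 1: Sun, Jun 1: Wed, Jul 1: Fri, Aug 1: Mon, Sep 1: Thu, Oct 1: Sat, Nov 1: Tue, Dec 1: Thu.
Monday occurs in August — 1 month.

1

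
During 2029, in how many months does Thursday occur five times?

4

A month of length L has five Thursdays iff its first Thursday is on day ≤ L−28 (so day 1–3 in a 31-day month, 1–2 in a 30-day month, day 1 in a leap February).
Checking each month of 2029: Jan starts Mon (31d); Feb starts Thu (28d); Mar starts Thu (31d) ✓; Apr starts Sun (30d); May starts Tue (31d) ✓; Jun starts Fri (30d); Jul starts Sun (31d); Aug starts Wed (31d) ✓; Sep starts Sat (30d); Oct starts Mon (31d); Nov starts Thu (30d) ✓; Dec starts Sat (31d).
Five-Thursday months: March, May, August, November → 4.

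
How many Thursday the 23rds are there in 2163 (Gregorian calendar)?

1

Check the 23rd of each month of 2163: Jan 23: Sun, Feb 23: Wed, Mar 23: Wed, Apr 23: Sat, May 23: Mon, Jun 23: Thu, Jul 23: Sat, Aug 23: Tue, Sep 23: Fri, Oct 23: Sun, Nov 23: Wed, Dec 23: Fri.
Thursday occurs in June — 1 month.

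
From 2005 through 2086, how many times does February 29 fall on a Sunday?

2

Leap years in 2005–2086: 20 of them.
Feb 29 weekday advances by 5 (mod 7) from one leap year to the next four years later (or differs when a century non-leap intervenes).
Leap-day weekdays: 2008:Fri 2012:Wed 2016:Mon 2020:Sat 2024:Thu 2028:Tue 2032:Sun✓ 2036:Fri 2040:Wed 2044:Mon 2048:Sat 2052:Thu 2056:Tue 2060:Sun✓ 2064:Fri 2068:Wed 2072:Mon 2076:Sat 2080:Thu 2084:Tue
Sunday: 2032, 2060 → 2.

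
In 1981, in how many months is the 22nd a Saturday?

1

Check the 22nd of each month of 1981: Jan 22: Thu, Feb 22: Sun, Mar 22: Sun, Apr 22: Wed, May 22: Fri, Jun 22: Mon, Jul 22: Wed, Aug 22: Sat, Sep 22: Tue, Oct 22: Thu, Nov 22: Sun, Dec 22: Tue.
Saturday occurs in August — 1 month.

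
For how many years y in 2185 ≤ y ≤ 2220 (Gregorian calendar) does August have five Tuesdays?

August has 31 days; it has five Tuesdays when Tuesday falls among the first (month-length − 28) days — i.e. when August 1 is one of Tuesday/Monday/Sunday.
August 1 by year: 2185:Mon✓ 2186:Tue✓ 2187:Wed 2188:Fri 2189:Sat 2190:Sun✓ 2191:Mon✓ 2192:Wed 2193:Thu 2194:Fri 2195:Sat 2196:Mon✓ 2197:Tue✓ 2198:Wed 2199:Thu …(6 more)… 2206:Fri 2207:Sat 2208:Mon✓ 2209:Tue✓ 2210:Wed 2211:Thu 2212:Sat 2213:Sun✓ 2214:Mon✓ 2215:Tue✓ 2216:Thu 2217:Fri 2218:Sat 2219:Sun✓ 2220:Tue✓
Years with five Tuesdays: 2185, 2186, 2190, 2191, 2196, 2197, 2202, 2203, 2208, 2209, 2213, 2214, 2215, 2219, 2220 → 15.

15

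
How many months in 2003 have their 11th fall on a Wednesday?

1

Check the 11th of each month of 2003: Jan 11: Sat, Feb 11: Tue, Mar 11: Tue, Apr 11: Fri, May 11: Sun, Jun 11: Wed, Jul 11: Fri, Aug 11: Mon, Sep 11: Thu, Oct 11: Sat, Nov 11: Tue, Dec 11: Thu.
Wednesday occurs in June — 1 month.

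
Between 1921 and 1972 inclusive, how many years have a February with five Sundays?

1

February has 28 days (29 in leap years); it has five Sundays when Sunday falls among the first (month-length − 28) days — i.e. when February 1 is Sunday in a leap year (never in a common year).
February 1 by year: 1921:Tue 1922:Wed 1923:Thu 1924:Fri 1925:Sun 1926:Mon 1927:Tue 1928:Wed 1929:Fri 1930:Sat 1931:Sun 1932:Mon 1933:Wed 1934:Thu 1935:Fri …(22 more)… 1958:Sat 1959:Sun 1960:Mon 1961:Wed 1962:Thu 1963:Fri 1964:Sat 1965:Mon 1966:Tue 1967:Wed 1968:Thu 1969:Sat 1970:Sun 1971:Mon 1972:Tue
Years with five Sundays: 1948 → 1.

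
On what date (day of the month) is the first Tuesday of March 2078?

March 1, 2078 is a Tuesday, so the first Tuesday is the 1st.
The first Tuesday is 1 + 0 = 1.

1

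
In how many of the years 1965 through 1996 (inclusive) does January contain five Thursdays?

January has 31 days; it has five Thursdays when Thursday falls among the first (month-length − 28) days — i.e. when January 1 is one of Thursday/Wednesday/Tuesday.
January 1 by year: 1965:Fri 1966:Sat 1967:Sun 1968:Mon 1969:Wed✓ 1970:Thu✓ 1971:Fri 1972:Sat 1973:Mon 1974:Tue✓ 1975:Wed✓ 1976:Thu✓ 1977:Sat 1978:Sun 1979:Mon 1980:Tue✓ 1981:Thu✓ 1982:Fri 1983:Sat 1984:Sun 1985:Tue✓ 1986:Wed✓ 1987:Thu✓ 1988:Fri 1989:Sun 1990:Mon 1991:Tue✓ 1992:Wed✓ 1993:Fri 1994:Sat 1995:Sun 1996:Mon
Years with five Thursdays: 1969, 1970, 1974, 1975, 1976, 1980, 1981, 1985, 1986, 1987, 1991, 1992 → 12.

12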